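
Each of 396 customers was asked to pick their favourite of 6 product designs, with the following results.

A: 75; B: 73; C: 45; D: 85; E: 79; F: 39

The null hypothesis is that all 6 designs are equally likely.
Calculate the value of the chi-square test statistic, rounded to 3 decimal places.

Under H₀ each category has probability 1/6, so each expected count is 396/6 = 66.
χ² = (75−66)²/66 + (73−66)²/66 + (45−66)²/66 + (85−66)²/66 + (79−66)²/66 + (39−66)²/66
   = 1.2273 + 0.7424 + 6.6818 + 5.4697 + 2.5606 + 11.0455
Sum = 27.727

27.727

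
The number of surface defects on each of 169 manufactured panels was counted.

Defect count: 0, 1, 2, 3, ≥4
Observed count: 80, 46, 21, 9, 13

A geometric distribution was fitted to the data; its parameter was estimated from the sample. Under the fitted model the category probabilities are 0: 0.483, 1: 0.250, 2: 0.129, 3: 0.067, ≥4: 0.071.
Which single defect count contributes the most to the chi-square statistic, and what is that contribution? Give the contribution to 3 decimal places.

Expected counts E_i = n·p_i: 169×0.483 = 81.627, 169×0.250 = 42.25, 169×0.129 = 21.801, 169×0.067 = 11.323, 169×0.071 = 11.999.
χ² = (80−81.627)²/81.627 + (46−42.25)²/42.25 + (21−21.801)²/21.801 + (9−11.323)²/11.323 + (13−11.999)²/11.999
   = 0.0324 + 0.3328 + 0.0294 + 0.4766 + 0.0835
The largest term is for 3: 0.477.

3, 0.477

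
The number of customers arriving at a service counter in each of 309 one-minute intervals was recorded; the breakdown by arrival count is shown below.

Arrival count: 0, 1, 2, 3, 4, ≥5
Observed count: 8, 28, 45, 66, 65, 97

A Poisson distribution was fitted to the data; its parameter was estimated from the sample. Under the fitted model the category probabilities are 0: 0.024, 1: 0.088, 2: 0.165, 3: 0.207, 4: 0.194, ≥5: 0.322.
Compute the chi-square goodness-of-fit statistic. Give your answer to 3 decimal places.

1.326

Expected counts E_i = n·p_i: 309×0.024 = 7.416, 309×0.088 = 27.192, 309×0.165 = 50.985, 309×0.207 = 63.963, 309×0.194 = 59.946, 309×0.322 = 99.498.
cat         O        E   (O−E)²/E
0           8    7.416     0.0460
1          28   27.192     0.0240
2          45   50.985     0.7026
3          66   63.963     0.0649
4          65   59.946     0.4261
≥5         97   99.498     0.0627
Sum = 1.326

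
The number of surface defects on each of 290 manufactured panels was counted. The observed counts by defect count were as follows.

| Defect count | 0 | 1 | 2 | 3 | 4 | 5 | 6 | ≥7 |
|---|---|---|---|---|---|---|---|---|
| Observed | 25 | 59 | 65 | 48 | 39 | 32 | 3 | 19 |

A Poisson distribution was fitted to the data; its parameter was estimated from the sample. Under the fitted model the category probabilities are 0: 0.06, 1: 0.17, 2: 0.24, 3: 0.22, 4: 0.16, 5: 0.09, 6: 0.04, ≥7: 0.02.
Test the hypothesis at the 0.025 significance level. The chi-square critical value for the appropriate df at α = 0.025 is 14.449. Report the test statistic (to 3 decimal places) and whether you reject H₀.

Expected counts E_i = n·p_i: 290×0.06 = 17.4, 290×0.17 = 49.3, 290×0.24 = 69.6, 290×0.22 = 63.8, 290×0.16 = 46.4, 290×0.09 = 26.1, 290×0.04 = 11.6, 290×0.02 = 5.8.
cat         O        E   (O−E)²/E
0          25     17.4     3.3195
1          59     49.3     1.9085
2          65     69.6     0.3040
3          48     63.8     3.9129
4          39     46.4     1.1802
5          32     26.1     1.3337
6           3     11.6     6.3759
≥7         19      5.8    30.0414
Sum = 48.376
df = 6. Since 48.376 > 14.449, we reject H₀.

48.376; reject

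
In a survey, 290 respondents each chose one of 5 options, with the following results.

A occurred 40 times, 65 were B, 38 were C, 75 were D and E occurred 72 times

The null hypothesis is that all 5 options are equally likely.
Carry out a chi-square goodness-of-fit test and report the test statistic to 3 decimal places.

Under H₀ each category has probability 1/5, so each expected count is 290/5 = 58.
A: (40 − 58)²/58 = 324/58 = 5.5862
B: (65 − 58)²/58 = 49/58 = 0.8448
C: (38 − 58)²/58 = 400/58 = 6.8966
D: (75 − 58)²/58 = 289/58 = 4.9828
E: (72 − 58)²/58 = 196/58 = 3.3793
Sum = 21.690

21.690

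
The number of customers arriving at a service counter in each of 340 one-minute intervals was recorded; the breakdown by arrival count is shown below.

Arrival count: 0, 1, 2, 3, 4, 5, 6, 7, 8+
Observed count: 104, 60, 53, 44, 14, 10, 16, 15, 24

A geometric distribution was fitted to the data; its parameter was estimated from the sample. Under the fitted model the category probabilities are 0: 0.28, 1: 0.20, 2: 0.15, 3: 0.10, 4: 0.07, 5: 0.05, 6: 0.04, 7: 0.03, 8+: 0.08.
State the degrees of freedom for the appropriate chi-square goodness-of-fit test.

There are k = 9 categories and 1 parameter estimated from the data, so df = 9 − 1 − 1 = 7.

7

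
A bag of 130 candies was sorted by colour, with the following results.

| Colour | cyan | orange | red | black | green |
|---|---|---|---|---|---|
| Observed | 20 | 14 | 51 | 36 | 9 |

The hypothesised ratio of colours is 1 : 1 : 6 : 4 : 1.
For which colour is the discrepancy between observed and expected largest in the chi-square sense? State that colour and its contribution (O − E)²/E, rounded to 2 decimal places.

Ratio total = 13. Expected counts: 130×1/13 = 10, 130×1/13 = 10, 130×6/13 = 60, 130×4/13 = 40, 130×1/13 = 10.
χ² = (20−10)²/10 + (14−10)²/10 + (51−60)²/60 + (36−40)²/40 + (9−10)²/10
   = 10.000 + 1.600 + 1.350 + 0.400 + 0.100
The largest term is for cyan: 10.00.

cyan, 10.00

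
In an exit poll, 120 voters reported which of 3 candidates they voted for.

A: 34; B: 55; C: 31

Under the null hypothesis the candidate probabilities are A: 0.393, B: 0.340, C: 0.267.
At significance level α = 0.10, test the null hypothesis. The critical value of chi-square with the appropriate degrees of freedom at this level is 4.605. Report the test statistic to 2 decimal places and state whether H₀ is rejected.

Expected counts E_i = n·p_i: 120×0.393 = 47.16, 120×0.340 = 40.8, 120×0.267 = 32.04.
χ² = (34−47.16)²/47.16 + (55−40.8)²/40.8 + (31−32.04)²/32.04
   = 3.672 + 4.942 + 0.034
Sum = 8.65
df = 2. Since 8.65 > 4.605, we reject H₀.

8.65; reject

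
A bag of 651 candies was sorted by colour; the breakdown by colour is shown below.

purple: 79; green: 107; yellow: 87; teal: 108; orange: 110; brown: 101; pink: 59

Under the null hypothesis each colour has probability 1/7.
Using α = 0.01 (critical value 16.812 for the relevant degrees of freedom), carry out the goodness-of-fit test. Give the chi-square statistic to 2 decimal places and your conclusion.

Under H₀ each category has probability 1/7, so each expected count is 651/7 = 93.
cat         O        E   (O−E)²/E
purple     79       93      2.108
green     107       93      2.108
yellow     87       93      0.387
teal      108       93      2.419
orange    110       93      3.108
brown     101       93      0.688
pink       59       93     12.430
Sum = 23.25
df = 6. Since 23.25 > 16.812, we reject H₀.

23.25; reject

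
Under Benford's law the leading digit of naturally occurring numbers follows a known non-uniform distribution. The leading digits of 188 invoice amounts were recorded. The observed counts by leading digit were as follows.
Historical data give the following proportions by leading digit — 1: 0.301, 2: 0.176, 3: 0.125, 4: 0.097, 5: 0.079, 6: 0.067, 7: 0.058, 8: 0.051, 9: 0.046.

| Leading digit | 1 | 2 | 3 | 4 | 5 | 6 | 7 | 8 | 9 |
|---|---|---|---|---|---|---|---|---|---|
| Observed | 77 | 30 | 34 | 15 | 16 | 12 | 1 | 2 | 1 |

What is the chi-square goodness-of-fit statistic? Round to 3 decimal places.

Expected counts E_i = n·p_i: 188×0.301 = 56.588, 188×0.176 = 33.088, 188×0.125 = 23.5, 188×0.097 = 18.236, 188×0.079 = 14.852, 188×0.067 = 12.596, 188×0.058 = 10.904, 188×0.051 = 9.588, 188×0.046 = 8.648.
χ² = (77−56.588)²/56.588 + (30−33.088)²/33.088 + (34−23.5)²/23.5 + (15−18.236)²/18.236 + (16−14.852)²/14.852 + (12−12.596)²/12.596 + (1−10.904)²/10.904 + (2−9.588)²/9.588 + (1−8.648)²/8.648
   = 7.3629 + 0.2882 + 4.6915 + 0.5742 + 0.0887 + 0.0282 + 8.9957 + 6.0052 + 6.7636
Sum = 34.798

34.798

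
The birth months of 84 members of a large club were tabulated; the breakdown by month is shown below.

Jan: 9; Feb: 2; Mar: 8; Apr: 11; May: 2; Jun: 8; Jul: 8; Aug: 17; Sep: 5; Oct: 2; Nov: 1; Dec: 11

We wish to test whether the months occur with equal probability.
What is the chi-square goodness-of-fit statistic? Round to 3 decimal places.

36.286

Under H₀ each category has probability 1/12, so each expected count is 84/12 = 7.
cat         O        E   (O−E)²/E
Jan         9        7     0.5714
Feb         2        7     3.5714
Mar         8        7     0.1429
Apr        11        7     2.2857
May         2        7     3.5714
Jun         8        7     0.1429
Jul         8        7     0.1429
Aug        17        7    14.2857
Sep         5        7     0.5714
Oct         2        7     3.5714
Nov         1        7     5.1429
Dec        11        7     2.2857
Sum = 36.286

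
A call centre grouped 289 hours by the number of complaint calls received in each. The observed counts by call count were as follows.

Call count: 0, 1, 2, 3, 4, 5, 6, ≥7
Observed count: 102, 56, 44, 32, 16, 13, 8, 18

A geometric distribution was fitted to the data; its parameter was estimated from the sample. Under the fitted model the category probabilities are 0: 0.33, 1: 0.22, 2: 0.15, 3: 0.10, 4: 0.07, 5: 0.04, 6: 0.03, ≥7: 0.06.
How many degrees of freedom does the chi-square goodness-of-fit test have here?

There are k = 8 categories and 1 parameter estimated from the data, so df = 8 − 1 − 1 = 6.

6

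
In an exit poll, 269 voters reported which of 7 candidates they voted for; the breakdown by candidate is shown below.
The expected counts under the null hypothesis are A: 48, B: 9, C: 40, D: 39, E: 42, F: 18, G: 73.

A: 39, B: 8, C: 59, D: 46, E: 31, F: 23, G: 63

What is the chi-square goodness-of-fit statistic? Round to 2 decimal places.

A: (39 − 48)²/48 = 81/48 = 1.688
B: (8 − 9)²/9 = 1/9 = 0.111
C: (59 − 40)²/40 = 361/40 = 9.025
D: (46 − 39)²/39 = 49/39 = 1.256
E: (31 − 42)²/42 = 121/42 = 2.881
F: (23 − 18)²/18 = 25/18 = 1.389
G: (63 − 73)²/73 = 100/73 = 1.370
Sum = 17.72

17.72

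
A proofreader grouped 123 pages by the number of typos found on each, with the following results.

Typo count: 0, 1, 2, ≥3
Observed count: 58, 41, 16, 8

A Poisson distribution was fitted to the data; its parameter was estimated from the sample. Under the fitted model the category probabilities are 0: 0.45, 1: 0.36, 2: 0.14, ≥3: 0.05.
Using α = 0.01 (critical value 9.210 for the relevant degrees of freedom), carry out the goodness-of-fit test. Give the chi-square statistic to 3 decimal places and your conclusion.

Expected counts E_i = n·p_i: 123×0.45 = 55.35, 123×0.36 = 44.28, 123×0.14 = 17.22, 123×0.05 = 6.15.
χ² = (58−55.35)²/55.35 + (41−44.28)²/44.28 + (16−17.22)²/17.22 + (8−6.15)²/6.15
   = 0.1269 + 0.2430 + 0.0864 + 0.5565
Sum = 1.013
df = 2. Since 1.013 < 9.210, we do not reject H₀.

1.013; do not reject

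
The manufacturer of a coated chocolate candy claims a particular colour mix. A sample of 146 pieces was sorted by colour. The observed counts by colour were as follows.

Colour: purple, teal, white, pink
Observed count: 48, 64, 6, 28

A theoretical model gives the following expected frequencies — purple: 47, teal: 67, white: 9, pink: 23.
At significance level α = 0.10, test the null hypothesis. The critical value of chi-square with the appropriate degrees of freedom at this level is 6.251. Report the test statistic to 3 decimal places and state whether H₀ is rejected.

χ² = (48−47)²/47 + (64−67)²/67 + (6−9)²/9 + (28−23)²/23
   = 0.0213 + 0.1343 + 1.0000 + 1.0870
Sum = 2.243
df = 3. Since 2.243 < 6.251, we do not reject H₀.

2.243; do not reject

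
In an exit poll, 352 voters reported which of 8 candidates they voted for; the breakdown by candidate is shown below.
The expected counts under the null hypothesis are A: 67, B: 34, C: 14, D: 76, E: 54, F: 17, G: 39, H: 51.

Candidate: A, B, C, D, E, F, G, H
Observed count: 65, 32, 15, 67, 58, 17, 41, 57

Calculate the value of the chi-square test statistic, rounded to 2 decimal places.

2.42

cat         O        E   (O−E)²/E
A          65       67      0.060
B          32       34      0.118
C          15       14      0.071
D          67       76      1.066
E          58       54      0.296
F          17       17      0.000
G          41       39      0.103
H          57       51      0.706
Sum = 2.42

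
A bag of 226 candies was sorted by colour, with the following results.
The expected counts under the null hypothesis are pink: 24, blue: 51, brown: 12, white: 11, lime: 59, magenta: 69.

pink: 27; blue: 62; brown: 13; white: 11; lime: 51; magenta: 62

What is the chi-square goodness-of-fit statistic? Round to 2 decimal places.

4.63

pink: (27 − 24)²/24 = 9/24 = 0.375
blue: (62 − 51)²/51 = 121/51 = 2.373
brown: (13 − 12)²/12 = 1/12 = 0.083
white: (11 − 11)²/11 = 0/11 = 0.000
lime: (51 − 59)²/59 = 64/59 = 1.085
magenta: (62 − 69)²/69 = 49/69 = 0.710
Sum = 4.63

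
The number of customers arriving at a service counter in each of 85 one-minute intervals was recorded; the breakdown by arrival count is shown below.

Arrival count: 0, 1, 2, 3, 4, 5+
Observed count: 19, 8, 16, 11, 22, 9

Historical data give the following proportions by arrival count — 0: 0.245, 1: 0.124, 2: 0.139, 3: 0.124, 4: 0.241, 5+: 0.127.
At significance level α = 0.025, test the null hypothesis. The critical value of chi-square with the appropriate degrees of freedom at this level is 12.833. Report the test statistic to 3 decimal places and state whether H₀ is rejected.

2.685; do not reject

Expected counts E_i = n·p_i: 85×0.245 = 20.825, 85×0.124 = 10.54, 85×0.139 = 11.815, 85×0.124 = 10.54, 85×0.241 = 20.485, 85×0.127 = 10.795.
cat         O        E   (O−E)²/E
0          19   20.825     0.1599
1           8    10.54     0.6121
2          16   11.815     1.4824
3          11    10.54     0.0201
4          22   20.485     0.1120
5+          9   10.795     0.2985
Sum = 2.685
df = 5. Since 2.685 < 12.833, we do not reject H₀.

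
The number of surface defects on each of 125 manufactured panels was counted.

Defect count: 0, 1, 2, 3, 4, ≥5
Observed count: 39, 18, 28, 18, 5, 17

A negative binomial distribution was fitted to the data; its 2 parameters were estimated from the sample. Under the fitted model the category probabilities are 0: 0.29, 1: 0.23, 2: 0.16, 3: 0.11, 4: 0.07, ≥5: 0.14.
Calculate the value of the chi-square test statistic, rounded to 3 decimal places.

Expected counts E_i = n·p_i: 125×0.29 = 36.25, 125×0.23 = 28.75, 125×0.16 = 20, 125×0.11 = 13.75, 125×0.07 = 8.75, 125×0.14 = 17.5.
cat         O        E   (O−E)²/E
0          39    36.25     0.2086
1          18    28.75     4.0196
2          28       20     3.2000
3          18    13.75     1.3136
4           5     8.75     1.6071
≥5         17     17.5     0.0143
Sum = 10.363

10.363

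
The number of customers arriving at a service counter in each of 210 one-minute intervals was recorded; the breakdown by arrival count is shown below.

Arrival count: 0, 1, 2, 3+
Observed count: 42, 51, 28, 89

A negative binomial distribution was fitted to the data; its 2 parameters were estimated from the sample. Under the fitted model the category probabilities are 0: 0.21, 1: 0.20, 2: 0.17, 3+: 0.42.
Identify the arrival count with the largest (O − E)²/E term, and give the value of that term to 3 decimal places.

Expected counts E_i = n·p_i: 210×0.21 = 44.1, 210×0.20 = 42, 210×0.17 = 35.7, 210×0.42 = 88.2.
cat         O        E   (O−E)²/E
0          42     44.1     0.1000
1          51       42     1.9286
2          28     35.7     1.6608
3+         89     88.2     0.0073
The largest term is for 1: 1.929.

1, 1.929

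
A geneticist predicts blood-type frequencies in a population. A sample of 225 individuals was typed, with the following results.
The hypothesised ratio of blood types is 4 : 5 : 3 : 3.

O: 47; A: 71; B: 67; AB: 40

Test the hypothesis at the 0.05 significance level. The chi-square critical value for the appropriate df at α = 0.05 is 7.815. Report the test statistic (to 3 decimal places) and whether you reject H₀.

Ratio total = 15. Expected counts: 225×4/15 = 60, 225×5/15 = 75, 225×3/15 = 45, 225×3/15 = 45.
χ² = (47−60)²/60 + (71−75)²/75 + (67−45)²/45 + (40−45)²/45
   = 2.8167 + 0.2133 + 10.7556 + 0.5556
Sum = 14.341
df = 3. Since 14.341 > 7.815, we reject H₀.

14.341; reject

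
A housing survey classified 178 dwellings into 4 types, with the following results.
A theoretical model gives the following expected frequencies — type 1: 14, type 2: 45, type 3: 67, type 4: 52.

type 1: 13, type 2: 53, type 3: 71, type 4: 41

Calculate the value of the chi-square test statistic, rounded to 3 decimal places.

4.059

cat         O        E   (O−E)²/E
type 1     13       14     0.0714
type 2     53       45     1.4222
type 3     71       67     0.2388
type 4     41       52     2.3269
Sum = 4.059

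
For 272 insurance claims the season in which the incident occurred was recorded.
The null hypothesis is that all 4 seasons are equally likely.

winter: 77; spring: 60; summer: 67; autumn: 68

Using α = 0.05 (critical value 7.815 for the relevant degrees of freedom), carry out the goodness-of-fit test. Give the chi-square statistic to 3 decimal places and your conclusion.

Under H₀ each category has probability 1/4, so each expected count is 272/4 = 68.
winter: (77 − 68)²/68 = 81/68 = 1.1912
spring: (60 − 68)²/68 = 64/68 = 0.9412
summer: (67 − 68)²/68 = 1/68 = 0.0147
autumn: (68 − 68)²/68 = 0/68 = 0.0000
Sum = 2.147
df = 3. Since 2.147 < 7.815, we do not reject H₀.

2.147; do not reject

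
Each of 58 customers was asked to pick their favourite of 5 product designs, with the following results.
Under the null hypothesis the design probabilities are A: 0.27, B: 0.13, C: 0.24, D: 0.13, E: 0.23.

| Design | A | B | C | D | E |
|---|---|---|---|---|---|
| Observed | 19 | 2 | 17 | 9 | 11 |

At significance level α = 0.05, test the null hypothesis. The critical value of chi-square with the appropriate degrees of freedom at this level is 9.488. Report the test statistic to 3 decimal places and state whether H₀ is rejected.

6.158; do not reject

Expected counts E_i = n·p_i: 58×0.27 = 15.66, 58×0.13 = 7.54, 58×0.24 = 13.92, 58×0.13 = 7.54, 58×0.23 = 13.34.
cat         O        E   (O−E)²/E
A          19    15.66     0.7124
B           2     7.54     4.0705
C          17    13.92     0.6815
D           9     7.54     0.2827
E          11    13.34     0.4105
Sum = 6.158
df = 4. Since 6.158 < 9.488, we do not reject H₀.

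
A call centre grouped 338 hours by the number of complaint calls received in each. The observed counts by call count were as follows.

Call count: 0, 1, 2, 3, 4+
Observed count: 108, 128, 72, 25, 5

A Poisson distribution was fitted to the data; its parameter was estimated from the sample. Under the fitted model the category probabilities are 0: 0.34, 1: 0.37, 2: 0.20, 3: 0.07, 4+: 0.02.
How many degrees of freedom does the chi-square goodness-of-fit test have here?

3

There are k = 5 categories and 1 parameter estimated from the data, so df = 5 − 1 − 1 = 3.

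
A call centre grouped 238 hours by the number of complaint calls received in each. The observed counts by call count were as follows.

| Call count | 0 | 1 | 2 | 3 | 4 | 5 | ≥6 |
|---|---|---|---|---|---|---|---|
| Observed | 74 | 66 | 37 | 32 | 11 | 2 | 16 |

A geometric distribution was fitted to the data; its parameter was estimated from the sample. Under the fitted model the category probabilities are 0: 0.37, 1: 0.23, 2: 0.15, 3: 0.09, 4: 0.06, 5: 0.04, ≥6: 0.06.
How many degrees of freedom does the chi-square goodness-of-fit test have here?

There are k = 7 categories and 1 parameter estimated from the data, so df = 7 − 1 − 1 = 5.

5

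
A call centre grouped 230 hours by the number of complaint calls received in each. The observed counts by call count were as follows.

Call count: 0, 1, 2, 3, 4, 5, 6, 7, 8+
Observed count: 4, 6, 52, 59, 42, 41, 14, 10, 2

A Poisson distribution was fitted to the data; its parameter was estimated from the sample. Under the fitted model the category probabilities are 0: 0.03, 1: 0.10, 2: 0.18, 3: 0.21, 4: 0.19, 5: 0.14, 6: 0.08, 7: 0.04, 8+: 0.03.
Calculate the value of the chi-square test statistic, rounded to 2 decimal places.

25.94

Expected counts E_i = n·p_i: 230×0.03 = 6.9, 230×0.10 = 23, 230×0.18 = 41.4, 230×0.21 = 48.3, 230×0.19 = 43.7, 230×0.14 = 32.2, 230×0.08 = 18.4, 230×0.04 = 9.2, 230×0.03 = 6.9.
χ² = (4−6.9)²/6.9 + (6−23)²/23 + (52−41.4)²/41.4 + (59−48.3)²/48.3 + (42−43.7)²/43.7 + (41−32.2)²/32.2 + (14−18.4)²/18.4 + (10−9.2)²/9.2 + (2−6.9)²/6.9
   = 1.219 + 12.565 + 2.714 + 2.370 + 0.066 + 2.405 + 1.052 + 0.070 + 3.480
Sum = 25.94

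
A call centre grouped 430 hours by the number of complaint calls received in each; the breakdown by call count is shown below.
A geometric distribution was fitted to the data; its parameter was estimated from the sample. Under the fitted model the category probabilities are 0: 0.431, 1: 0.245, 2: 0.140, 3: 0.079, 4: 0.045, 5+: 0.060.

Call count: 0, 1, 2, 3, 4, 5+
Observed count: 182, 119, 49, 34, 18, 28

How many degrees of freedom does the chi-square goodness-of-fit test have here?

There are k = 6 categories and 1 parameter estimated from the data, so df = 6 − 1 − 1 = 4.

4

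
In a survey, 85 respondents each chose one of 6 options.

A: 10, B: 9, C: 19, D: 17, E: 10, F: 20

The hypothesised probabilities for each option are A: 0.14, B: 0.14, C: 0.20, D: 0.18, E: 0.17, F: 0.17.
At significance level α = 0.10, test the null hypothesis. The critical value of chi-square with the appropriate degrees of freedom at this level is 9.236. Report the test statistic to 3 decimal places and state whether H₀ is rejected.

Expected counts E_i = n·p_i: 85×0.14 = 11.9, 85×0.14 = 11.9, 85×0.20 = 17, 85×0.18 = 15.3, 85×0.17 = 14.45, 85×0.17 = 14.45.
χ² = (10−11.9)²/11.9 + (9−11.9)²/11.9 + (19−17)²/17 + (17−15.3)²/15.3 + (10−14.45)²/14.45 + (20−14.45)²/14.45
   = 0.3034 + 0.7067 + 0.2353 + 0.1889 + 1.3704 + 2.1317
Sum = 4.936
df = 5. Since 4.936 < 9.236, we do not reject H₀.

4.936; do not reject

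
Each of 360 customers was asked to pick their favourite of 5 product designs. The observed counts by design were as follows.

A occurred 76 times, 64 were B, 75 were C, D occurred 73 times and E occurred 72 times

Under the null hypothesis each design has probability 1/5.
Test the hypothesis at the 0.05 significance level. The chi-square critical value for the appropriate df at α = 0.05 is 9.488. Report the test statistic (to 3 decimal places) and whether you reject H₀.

1.250; do not reject

Under H₀ each category has probability 1/5, so each expected count is 360/5 = 72.
cat         O        E   (O−E)²/E
A          76       72     0.2222
B          64       72     0.8889
C          75       72     0.1250
D          73       72     0.0139
E          72       72     0.0000
Sum = 1.250
df = 4. Since 1.250 < 9.488, we do not reject H₀.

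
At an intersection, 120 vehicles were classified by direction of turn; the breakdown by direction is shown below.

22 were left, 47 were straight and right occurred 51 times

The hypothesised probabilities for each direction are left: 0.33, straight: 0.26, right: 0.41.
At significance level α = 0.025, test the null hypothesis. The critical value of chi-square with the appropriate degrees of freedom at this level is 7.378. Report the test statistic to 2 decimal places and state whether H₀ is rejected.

Expected counts E_i = n·p_i: 120×0.33 = 39.6, 120×0.26 = 31.2, 120×0.41 = 49.2.
left: (22 − 39.6)²/39.6 = 309.76/39.6 = 7.822
straight: (47 − 31.2)²/31.2 = 249.64/31.2 = 8.001
right: (51 − 49.2)²/49.2 = 3.24/49.2 = 0.066
Sum = 15.89
df = 2. Since 15.89 > 7.378, we reject H₀.

15.89; reject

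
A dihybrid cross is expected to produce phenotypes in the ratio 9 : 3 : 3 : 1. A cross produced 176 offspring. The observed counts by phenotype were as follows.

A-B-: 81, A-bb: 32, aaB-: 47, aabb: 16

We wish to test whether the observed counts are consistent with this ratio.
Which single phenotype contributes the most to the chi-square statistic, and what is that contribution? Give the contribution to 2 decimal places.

Ratio total = 16. Expected counts: 176×9/16 = 99, 176×3/16 = 33, 176×3/16 = 33, 176×1/16 = 11.
cat         O        E   (O−E)²/E
A-B-       81       99      3.273
A-bb       32       33      0.030
aaB-       47       33      5.939
aabb       16       11      2.273
The largest term is for aaB-: 5.94.

aaB-, 5.94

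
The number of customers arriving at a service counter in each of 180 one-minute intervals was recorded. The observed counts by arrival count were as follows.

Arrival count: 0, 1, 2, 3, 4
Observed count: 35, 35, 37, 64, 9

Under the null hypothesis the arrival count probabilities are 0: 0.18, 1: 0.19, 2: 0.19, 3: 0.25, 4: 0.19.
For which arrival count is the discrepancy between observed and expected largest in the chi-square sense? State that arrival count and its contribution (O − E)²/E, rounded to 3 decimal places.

Expected counts E_i = n·p_i: 180×0.18 = 32.4, 180×0.19 = 34.2, 180×0.19 = 34.2, 180×0.25 = 45, 180×0.19 = 34.2.
χ² = (35−32.4)²/32.4 + (35−34.2)²/34.2 + (37−34.2)²/34.2 + (64−45)²/45 + (9−34.2)²/34.2
   = 0.2086 + 0.0187 + 0.2292 + 8.0222 + 18.5684
The largest term is for 4: 18.568.

4, 18.568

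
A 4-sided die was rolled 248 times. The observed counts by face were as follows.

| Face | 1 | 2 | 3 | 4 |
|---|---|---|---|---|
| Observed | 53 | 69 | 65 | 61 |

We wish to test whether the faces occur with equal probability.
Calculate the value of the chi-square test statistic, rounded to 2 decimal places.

Expected count for each of the 4 categories: 248/4 = 62.
cat         O        E   (O−E)²/E
1          53       62      1.306
2          69       62      0.790
3          65       62      0.145
4          61       62      0.016
Sum = 2.26

2.26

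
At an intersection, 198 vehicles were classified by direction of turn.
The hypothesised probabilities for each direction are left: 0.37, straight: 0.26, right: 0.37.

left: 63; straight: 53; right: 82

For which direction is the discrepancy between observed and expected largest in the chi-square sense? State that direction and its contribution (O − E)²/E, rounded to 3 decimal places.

Expected counts E_i = n·p_i: 198×0.37 = 73.26, 198×0.26 = 51.48, 198×0.37 = 73.26.
left: (63 − 73.26)²/73.26 = 105.2676/73.26 = 1.4369
straight: (53 − 51.48)²/51.48 = 2.3104/51.48 = 0.0449
right: (82 − 73.26)²/73.26 = 76.3876/73.26 = 1.0427
The largest term is for left: 1.437.

left, 1.437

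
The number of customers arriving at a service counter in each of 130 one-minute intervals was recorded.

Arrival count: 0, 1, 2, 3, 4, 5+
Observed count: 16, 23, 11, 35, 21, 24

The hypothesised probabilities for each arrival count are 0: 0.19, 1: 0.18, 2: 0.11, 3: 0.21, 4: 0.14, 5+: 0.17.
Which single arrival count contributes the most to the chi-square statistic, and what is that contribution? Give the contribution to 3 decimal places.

0, 3.064

Expected counts E_i = n·p_i: 130×0.19 = 24.7, 130×0.18 = 23.4, 130×0.11 = 14.3, 130×0.21 = 27.3, 130×0.14 = 18.2, 130×0.17 = 22.1.
χ² = (16−24.7)²/24.7 + (23−23.4)²/23.4 + (11−14.3)²/14.3 + (35−27.3)²/27.3 + (21−18.2)²/18.2 + (24−22.1)²/22.1
   = 3.0644 + 0.0068 + 0.7615 + 2.1718 + 0.4308 + 0.1633
The largest term is for 0: 3.064.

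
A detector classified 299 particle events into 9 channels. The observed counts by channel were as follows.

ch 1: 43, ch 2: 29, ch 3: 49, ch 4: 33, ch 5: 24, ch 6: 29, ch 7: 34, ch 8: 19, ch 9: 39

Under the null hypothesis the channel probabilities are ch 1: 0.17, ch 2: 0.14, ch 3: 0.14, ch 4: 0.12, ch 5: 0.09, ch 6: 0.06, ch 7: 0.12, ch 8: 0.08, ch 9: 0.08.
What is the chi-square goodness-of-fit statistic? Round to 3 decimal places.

24.357

Expected counts E_i = n·p_i: 299×0.17 = 50.83, 299×0.14 = 41.86, 299×0.14 = 41.86, 299×0.12 = 35.88, 299×0.09 = 26.91, 299×0.06 = 17.94, 299×0.12 = 35.88, 299×0.08 = 23.92, 299×0.08 = 23.92.
χ² = (43−50.83)²/50.83 + (29−41.86)²/41.86 + (49−41.86)²/41.86 + (33−35.88)²/35.88 + (24−26.91)²/26.91 + (29−17.94)²/17.94 + (34−35.88)²/35.88 + (19−23.92)²/23.92 + (39−23.92)²/23.92
   = 1.2062 + 3.9508 + 1.2179 + 0.2312 + 0.3147 + 6.8185 + 0.0985 + 1.0120 + 9.5070
Sum = 24.357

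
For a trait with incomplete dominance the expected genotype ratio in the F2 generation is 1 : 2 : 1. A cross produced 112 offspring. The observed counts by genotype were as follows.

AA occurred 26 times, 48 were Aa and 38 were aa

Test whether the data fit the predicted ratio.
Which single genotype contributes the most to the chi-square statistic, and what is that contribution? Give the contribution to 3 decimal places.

aa, 3.571

Ratio total = 4. Expected counts: 112×1/4 = 28, 112×2/4 = 56, 112×1/4 = 28.
AA: (26 − 28)²/28 = 4/28 = 0.1429
Aa: (48 − 56)²/56 = 64/56 = 1.1429
aa: (38 − 28)²/28 = 100/28 = 3.5714
The largest term is for aa: 3.571.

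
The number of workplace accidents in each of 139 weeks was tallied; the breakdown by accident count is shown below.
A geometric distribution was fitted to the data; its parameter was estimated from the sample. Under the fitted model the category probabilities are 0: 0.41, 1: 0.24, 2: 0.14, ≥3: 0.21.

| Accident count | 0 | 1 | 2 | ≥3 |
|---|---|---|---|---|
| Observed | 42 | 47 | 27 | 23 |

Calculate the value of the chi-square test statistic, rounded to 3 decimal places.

Expected counts E_i = n·p_i: 139×0.41 = 56.99, 139×0.24 = 33.36, 139×0.14 = 19.46, 139×0.21 = 29.19.
0: (42 − 56.99)²/56.99 = 224.7001/56.99 = 3.9428
1: (47 − 33.36)²/33.36 = 186.0496/33.36 = 5.5770
2: (27 − 19.46)²/19.46 = 56.8516/19.46 = 2.9215
≥3: (23 − 29.19)²/29.19 = 38.3161/29.19 = 1.3126
Sum = 13.754

13.754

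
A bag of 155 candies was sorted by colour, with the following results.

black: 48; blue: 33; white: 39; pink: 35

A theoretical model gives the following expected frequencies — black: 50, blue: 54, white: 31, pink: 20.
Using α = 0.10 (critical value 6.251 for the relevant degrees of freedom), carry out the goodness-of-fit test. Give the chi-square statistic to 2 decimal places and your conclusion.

21.56; reject

cat         O        E   (O−E)²/E
black      48       50      0.080
blue       33       54      8.167
white      39       31      2.065
pink       35       20     11.250
Sum = 21.56
df = 3. Since 21.56 > 6.251, we reject H₀.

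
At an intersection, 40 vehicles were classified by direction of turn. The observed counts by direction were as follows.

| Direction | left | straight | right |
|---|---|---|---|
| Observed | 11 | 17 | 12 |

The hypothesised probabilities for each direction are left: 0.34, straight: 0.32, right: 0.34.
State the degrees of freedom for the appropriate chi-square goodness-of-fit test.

2

There are k = 3 categories and no parameters were estimated from the data, so df = 3 − 1 = 2.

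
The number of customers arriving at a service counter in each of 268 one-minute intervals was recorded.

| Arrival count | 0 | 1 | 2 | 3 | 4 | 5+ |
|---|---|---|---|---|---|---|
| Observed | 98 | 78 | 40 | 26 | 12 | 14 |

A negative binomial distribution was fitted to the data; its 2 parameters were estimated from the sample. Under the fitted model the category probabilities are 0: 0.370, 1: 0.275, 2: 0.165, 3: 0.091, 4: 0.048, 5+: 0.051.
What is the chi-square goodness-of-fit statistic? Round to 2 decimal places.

0.84

Expected counts E_i = n·p_i: 268×0.370 = 99.16, 268×0.275 = 73.7, 268×0.165 = 44.22, 268×0.091 = 24.388, 268×0.048 = 12.864, 268×0.051 = 13.668.
0: (98 − 99.16)²/99.16 = 1.3456/99.16 = 0.014
1: (78 − 73.7)²/73.7 = 18.49/73.7 = 0.251
2: (40 − 44.22)²/44.22 = 17.8084/44.22 = 0.403
3: (26 − 24.388)²/24.388 = 2.598544/24.388 = 0.107
4: (12 − 12.864)²/12.864 = 0.746496/12.864 = 0.058
5+: (14 − 13.668)²/13.668 = 0.110224/13.668 = 0.008
Sum = 0.84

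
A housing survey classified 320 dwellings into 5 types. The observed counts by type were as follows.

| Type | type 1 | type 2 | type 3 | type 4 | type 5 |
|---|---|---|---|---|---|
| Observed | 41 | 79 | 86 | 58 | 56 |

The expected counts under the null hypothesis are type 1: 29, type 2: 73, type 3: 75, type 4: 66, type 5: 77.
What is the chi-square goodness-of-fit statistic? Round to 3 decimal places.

13.769

χ² = (41−29)²/29 + (79−73)²/73 + (86−75)²/75 + (58−66)²/66 + (56−77)²/77
   = 4.9655 + 0.4932 + 1.6133 + 0.9697 + 5.7273
Sum = 13.769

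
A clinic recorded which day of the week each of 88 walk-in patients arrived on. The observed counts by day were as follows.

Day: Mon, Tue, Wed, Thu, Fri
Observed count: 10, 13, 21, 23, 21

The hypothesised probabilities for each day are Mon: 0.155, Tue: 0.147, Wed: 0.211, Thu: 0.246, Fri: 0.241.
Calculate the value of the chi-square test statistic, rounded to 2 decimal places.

1.38

Expected counts E_i = n·p_i: 88×0.155 = 13.64, 88×0.147 = 12.936, 88×0.211 = 18.568, 88×0.246 = 21.648, 88×0.241 = 21.208.
χ² = (10−13.64)²/13.64 + (13−12.936)²/12.936 + (21−18.568)²/18.568 + (23−21.648)²/21.648 + (21−21.208)²/21.208
   = 0.971 + 0.000 + 0.319 + 0.084 + 0.002
Sum = 1.38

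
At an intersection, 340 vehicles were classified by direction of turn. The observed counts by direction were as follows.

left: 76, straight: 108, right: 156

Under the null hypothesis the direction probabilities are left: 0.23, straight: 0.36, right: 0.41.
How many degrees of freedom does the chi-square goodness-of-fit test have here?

2

There are k = 3 categories and no parameters were estimated from the data, so df = 3 − 1 = 2.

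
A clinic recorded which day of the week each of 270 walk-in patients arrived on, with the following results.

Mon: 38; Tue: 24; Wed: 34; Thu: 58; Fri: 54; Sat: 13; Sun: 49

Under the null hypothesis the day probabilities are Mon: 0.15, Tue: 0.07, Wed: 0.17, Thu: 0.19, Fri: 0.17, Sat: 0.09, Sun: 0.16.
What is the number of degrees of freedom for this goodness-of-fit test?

There are k = 7 categories and no parameters were estimated from the data, so df = 7 − 1 = 6.

6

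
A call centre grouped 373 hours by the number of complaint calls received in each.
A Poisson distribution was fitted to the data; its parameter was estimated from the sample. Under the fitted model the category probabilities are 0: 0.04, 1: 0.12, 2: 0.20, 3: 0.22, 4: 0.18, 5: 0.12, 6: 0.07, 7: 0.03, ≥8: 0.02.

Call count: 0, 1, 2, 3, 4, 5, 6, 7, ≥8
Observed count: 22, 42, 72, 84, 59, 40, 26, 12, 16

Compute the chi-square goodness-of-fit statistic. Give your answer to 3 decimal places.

Expected counts E_i = n·p_i: 373×0.04 = 14.92, 373×0.12 = 44.76, 373×0.20 = 74.6, 373×0.22 = 82.06, 373×0.18 = 67.14, 373×0.12 = 44.76, 373×0.07 = 26.11, 373×0.03 = 11.19, 373×0.02 = 7.46.
χ² = (22−14.92)²/14.92 + (42−44.76)²/44.76 + (72−74.6)²/74.6 + (84−82.06)²/82.06 + (59−67.14)²/67.14 + (40−44.76)²/44.76 + (26−26.11)²/26.11 + (12−11.19)²/11.19 + (16−7.46)²/7.46
   = 3.3597 + 0.1702 + 0.0906 + 0.0459 + 0.9869 + 0.5062 + 0.0005 + 0.0586 + 9.7764
Sum = 14.995

14.995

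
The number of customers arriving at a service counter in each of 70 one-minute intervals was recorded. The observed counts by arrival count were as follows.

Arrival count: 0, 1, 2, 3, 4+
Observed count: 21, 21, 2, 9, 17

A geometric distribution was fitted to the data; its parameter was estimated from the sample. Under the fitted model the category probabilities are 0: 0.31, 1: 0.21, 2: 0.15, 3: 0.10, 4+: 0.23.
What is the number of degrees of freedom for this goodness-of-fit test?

There are k = 5 categories and 1 parameter estimated from the data, so df = 5 − 1 − 1 = 3.

3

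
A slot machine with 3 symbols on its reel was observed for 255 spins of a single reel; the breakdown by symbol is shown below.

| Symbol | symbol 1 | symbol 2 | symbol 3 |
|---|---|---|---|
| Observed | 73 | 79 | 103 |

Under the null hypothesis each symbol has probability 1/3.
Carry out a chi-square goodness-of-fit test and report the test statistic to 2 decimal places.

Under H₀ each category has probability 1/3, so each expected count is 255/3 = 85.
symbol 1: (73 − 85)²/85 = 144/85 = 1.694
symbol 2: (79 − 85)²/85 = 36/85 = 0.424
symbol 3: (103 − 85)²/85 = 324/85 = 3.812
Sum = 5.93

5.93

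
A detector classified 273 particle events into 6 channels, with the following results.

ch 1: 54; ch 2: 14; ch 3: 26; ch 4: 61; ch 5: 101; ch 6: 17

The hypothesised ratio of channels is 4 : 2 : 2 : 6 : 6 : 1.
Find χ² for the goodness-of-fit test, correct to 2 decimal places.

17.33

Ratio total = 21. Expected counts: 273×4/21 = 52, 273×2/21 = 26, 273×2/21 = 26, 273×6/21 = 78, 273×6/21 = 78, 273×1/21 = 13.
cat         O        E   (O−E)²/E
ch 1       54       52      0.077
ch 2       14       26      5.538
ch 3       26       26      0.000
ch 4       61       78      3.705
ch 5      101       78      6.782
ch 6       17       13      1.231
Sum = 17.33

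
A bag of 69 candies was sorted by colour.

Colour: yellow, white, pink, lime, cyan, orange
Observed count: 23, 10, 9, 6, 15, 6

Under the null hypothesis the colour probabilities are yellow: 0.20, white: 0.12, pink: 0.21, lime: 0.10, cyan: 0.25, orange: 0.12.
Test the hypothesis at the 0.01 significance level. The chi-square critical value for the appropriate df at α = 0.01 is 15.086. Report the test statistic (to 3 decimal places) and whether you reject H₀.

9.609; do not reject

Expected counts E_i = n·p_i: 69×0.20 = 13.8, 69×0.12 = 8.28, 69×0.21 = 14.49, 69×0.10 = 6.9, 69×0.25 = 17.25, 69×0.12 = 8.28.
yellow: (23 − 13.8)²/13.8 = 84.64/13.8 = 6.1333
white: (10 − 8.28)²/8.28 = 2.9584/8.28 = 0.3573
pink: (9 − 14.49)²/14.49 = 30.1401/14.49 = 2.0801
lime: (6 − 6.9)²/6.9 = 0.81/6.9 = 0.1174
cyan: (15 − 17.25)²/17.25 = 5.0625/17.25 = 0.2935
orange: (6 − 8.28)²/8.28 = 5.1984/8.28 = 0.6278
Sum = 9.609
df = 5. Since 9.609 < 15.086, we do not reject H₀.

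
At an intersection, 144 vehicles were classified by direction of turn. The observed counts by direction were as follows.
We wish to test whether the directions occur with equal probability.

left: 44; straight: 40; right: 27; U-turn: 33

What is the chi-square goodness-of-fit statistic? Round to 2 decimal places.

Expected count for each of the 4 categories: 144/4 = 36.
cat           O        E   (O−E)²/E
left         44       36      1.778
straight     40       36      0.444
right        27       36      2.250
U-turn       33       36      0.250
Sum = 4.72

4.72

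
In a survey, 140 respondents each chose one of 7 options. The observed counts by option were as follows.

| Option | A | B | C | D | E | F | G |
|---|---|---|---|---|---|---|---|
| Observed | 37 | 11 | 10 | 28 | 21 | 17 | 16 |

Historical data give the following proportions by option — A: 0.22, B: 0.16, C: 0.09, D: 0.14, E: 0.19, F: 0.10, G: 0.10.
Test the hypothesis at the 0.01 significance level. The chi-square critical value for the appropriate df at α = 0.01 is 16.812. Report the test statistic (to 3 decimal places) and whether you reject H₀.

Expected counts E_i = n·p_i: 140×0.22 = 30.8, 140×0.16 = 22.4, 140×0.09 = 12.6, 140×0.14 = 19.6, 140×0.19 = 26.6, 140×0.10 = 14, 140×0.10 = 14.
A: (37 − 30.8)²/30.8 = 38.44/30.8 = 1.2481
B: (11 − 22.4)²/22.4 = 129.96/22.4 = 5.8018
C: (10 − 12.6)²/12.6 = 6.76/12.6 = 0.5365
D: (28 − 19.6)²/19.6 = 70.56/19.6 = 3.6000
E: (21 − 26.6)²/26.6 = 31.36/26.6 = 1.1789
F: (17 − 14)²/14 = 9/14 = 0.6429
G: (16 − 14)²/14 = 4/14 = 0.2857
Sum = 13.294
df = 6. Since 13.294 < 16.812, we do not reject H₀.

13.294; do not reject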